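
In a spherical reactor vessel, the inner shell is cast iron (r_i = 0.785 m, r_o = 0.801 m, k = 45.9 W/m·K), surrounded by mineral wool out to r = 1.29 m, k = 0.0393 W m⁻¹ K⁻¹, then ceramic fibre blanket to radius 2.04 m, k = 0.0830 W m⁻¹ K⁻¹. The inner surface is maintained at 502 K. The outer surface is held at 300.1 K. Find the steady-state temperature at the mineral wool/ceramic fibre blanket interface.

T = 344.9 K

Treat each layer as a resistance in series:
  R_cast iron = (1/0.785 − 1/0.801)/(4πk) = 0.02545/(4π·45.9) = 4.412×10^-5 K/W
  R_mineral wool = (1/0.801 − 1/1.29)/(4πk) = 0.4732/(4π·0.0393) = 0.9583 K/W
  R_ceramic fibre blanket = (1/1.29 − 1/2.04)/(4πk) = 0.2850/(4π·0.0830) = 0.2732 K/W
ΣR = 4.412×10^-5 + 0.9583 + 0.2732 = 1.232 K/W
Q = ΔT/ΣR = (502 K − 300.1 K)/1.232 = 163.9 W
From the inner boundary to the mineral wool/ceramic fibre blanket interface, ΣR_partial = 0.9583 K/W.
T_interface = T_in − Q·ΣR_partial = 502 K − (163.9)(0.9583) = 344.9 K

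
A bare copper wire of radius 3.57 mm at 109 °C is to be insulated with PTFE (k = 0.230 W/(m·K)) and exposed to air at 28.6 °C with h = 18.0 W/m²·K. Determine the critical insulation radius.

For a cylinder, r_cr = k_ins/h = 0.230/18.0 = 0.0128 m = 1.28 cm

r_cr = 1.28 cm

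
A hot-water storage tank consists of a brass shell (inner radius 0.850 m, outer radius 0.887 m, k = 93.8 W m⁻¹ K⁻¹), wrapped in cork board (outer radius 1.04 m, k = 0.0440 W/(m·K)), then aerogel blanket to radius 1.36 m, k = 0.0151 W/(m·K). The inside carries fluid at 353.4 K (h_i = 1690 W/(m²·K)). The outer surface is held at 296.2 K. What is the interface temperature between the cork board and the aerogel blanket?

Series thermal resistances, inner to outer:
  R_conv,in = 1/(4πr²h) = 1/(4π·0.850²·1690) = 6.517×10^-5 K/W
  R_brass = (1/0.850 − 1/0.887)/(4πk) = 0.04907/(4π·93.8) = 4.163×10^-5 K/W
  R_cork board = (1/0.887 − 1/1.04)/(4πk) = 0.1659/(4π·0.0440) = 0.3000 K/W
  R_aerogel blanket = (1/1.04 − 1/1.36)/(4πk) = 0.2262/(4π·0.0151) = 1.192 K/W
ΣR = 6.517×10^-5 + 4.163×10^-5 + 0.3000 + 1.192 = 1.492 K/W
Q = ΔT/ΣR = (353.4 K − 296.2 K)/1.492 = 38.34 W
From the inner boundary to the cork board/aerogel blanket interface, ΣR_partial = 0.3001 K/W.
T_interface = T_in − Q·ΣR_partial = 353.4 K − (38.34)(0.3001) = 341.9 K

T = 341.9 K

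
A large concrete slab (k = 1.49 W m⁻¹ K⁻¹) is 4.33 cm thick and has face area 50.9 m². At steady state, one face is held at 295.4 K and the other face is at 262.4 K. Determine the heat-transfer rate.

Q = kA·ΔT/L = 1.49 × 50.9 × |295.4 K − 262.4 K| / 0.0433 = 57800 W

Q = 57.8 kW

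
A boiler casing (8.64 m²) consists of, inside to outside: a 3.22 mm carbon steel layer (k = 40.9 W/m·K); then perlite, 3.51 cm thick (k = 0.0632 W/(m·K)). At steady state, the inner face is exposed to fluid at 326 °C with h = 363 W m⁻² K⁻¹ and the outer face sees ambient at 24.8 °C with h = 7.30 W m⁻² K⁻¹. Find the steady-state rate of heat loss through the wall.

Resistance network (inner→outer):
  R_conv,in = 1/(hA) = 1/(363·8.64) = 3.188×10^-4 K/W
  R_carbon steel = L/(kA) = 0.00322/(40.9·8.64) = 9.112×10^-6 K/W
  R_perlite = L/(kA) = 0.0351/(0.0632·8.64) = 0.06428 K/W
  R_conv,out = 1/(hA) = 1/(7.30·8.64) = 0.01585 K/W
ΣR = 3.188×10^-4 + 9.112×10^-6 + 0.06428 + 0.01585 = 0.08046 K/W
Q = ΔT/ΣR = (326 °C − 24.8 °C)/0.08046 = 3740 W

Q = 3.74 kW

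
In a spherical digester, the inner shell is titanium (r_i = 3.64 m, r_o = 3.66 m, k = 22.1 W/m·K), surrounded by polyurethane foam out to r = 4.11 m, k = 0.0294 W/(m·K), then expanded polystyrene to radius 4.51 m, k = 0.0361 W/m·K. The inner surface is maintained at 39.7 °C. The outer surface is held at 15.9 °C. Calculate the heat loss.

Q = 185 W

Resistance network (inner→outer):
  R_titanium = (1/3.64 − 1/3.66)/(4πk) = 0.001501/(4π·22.1) = 5.406×10^-6 K/W
  R_polyurethane foam = (1/3.66 − 1/4.11)/(4πk) = 0.02992/(4π·0.0294) = 0.08097 K/W
  R_expanded polystyrene = (1/4.11 − 1/4.51)/(4πk) = 0.02158/(4π·0.0361) = 0.04757 K/W
ΣR = 5.406×10^-6 + 0.08097 + 0.04757 = 0.1285 K/W
Q = ΔT/ΣR = (39.7 °C − 15.9 °C)/0.1285 = 185 W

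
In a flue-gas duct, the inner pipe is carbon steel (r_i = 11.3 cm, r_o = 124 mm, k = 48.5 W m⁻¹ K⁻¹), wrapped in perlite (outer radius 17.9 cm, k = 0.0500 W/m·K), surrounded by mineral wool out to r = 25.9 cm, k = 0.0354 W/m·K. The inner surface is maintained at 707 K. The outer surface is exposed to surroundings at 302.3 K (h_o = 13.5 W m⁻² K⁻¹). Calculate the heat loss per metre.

Q' = 141 W/m

Series thermal resistances, inner to outer:
  R'_carbon steel = ln(0.124/0.113)/(2πk) = 0.09289/(2π·48.5) = 3.048×10^-4 m·K/W
  R'_perlite = ln(0.179/0.124)/(2πk) = 0.3671/(2π·0.0500) = 1.169 m·K/W
  R'_mineral wool = ln(0.259/0.179)/(2πk) = 0.3694/(2π·0.0354) = 1.661 m·K/W
  R'_conv,out = 1/(2πr h) = 1/(2π·0.259·13.5) = 0.04552 m·K/W
ΣR = 3.048×10^-4 + 1.169 + 1.661 + 0.04552 = 2.876 m·K/W
Q' = ΔT/ΣR = (707 K − 302.3 K)/2.876 = 141 W/m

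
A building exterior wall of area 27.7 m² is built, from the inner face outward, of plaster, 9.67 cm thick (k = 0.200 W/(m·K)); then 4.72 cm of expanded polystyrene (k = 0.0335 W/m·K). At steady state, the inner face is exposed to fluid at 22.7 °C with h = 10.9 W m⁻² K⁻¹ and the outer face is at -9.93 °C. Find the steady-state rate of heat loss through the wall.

Q = 456 W

Series thermal resistances, inner to outer:
  R_conv,in = 1/(hA) = 1/(10.9·27.7) = 0.003312 K/W
  R_plaster = L/(kA) = 0.0967/(0.200·27.7) = 0.01745 K/W
  R_expanded polystyrene = L/(kA) = 0.0472/(0.0335·27.7) = 0.05086 K/W
ΣR = 0.003312 + 0.01745 + 0.05086 = 0.07162 K/W
Q = ΔT/ΣR = (22.7 °C − -9.93 °C)/0.07162 = 456 W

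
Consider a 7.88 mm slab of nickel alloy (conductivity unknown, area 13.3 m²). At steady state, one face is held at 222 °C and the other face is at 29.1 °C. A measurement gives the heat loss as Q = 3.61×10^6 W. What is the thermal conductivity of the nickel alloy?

k = 11.1 W/m·K

ΣR = ΔT/Q = |222 − 29.1|/3.61×10^6 = 5.343×10^-5 K/W
L/(kA) = 5.343×10^-5 ⇒ k = 0.00788/(5.343×10^-5·13.3) = 11.1 W/m·K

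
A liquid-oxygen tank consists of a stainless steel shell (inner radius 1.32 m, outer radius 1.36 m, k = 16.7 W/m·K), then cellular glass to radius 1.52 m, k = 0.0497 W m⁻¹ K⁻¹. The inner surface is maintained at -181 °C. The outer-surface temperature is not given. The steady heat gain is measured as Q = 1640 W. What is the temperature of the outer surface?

T_out = 22.4 °C

Sum the resistances:
  R_stainless steel = (1/1.32 − 1/1.36)/(4πk) = 0.02228/(4π·16.7) = 1.062×10^-4 K/W
  R_cellular glass = (1/1.36 − 1/1.52)/(4πk) = 0.07740/(4π·0.0497) = 0.1239 K/W
ΣR = 0.1240 K/W
ΔT = Q·ΣR = 1640 × 0.1240 = 203.4 K
Heat flows inward, so T_out = T_in + ΔT = -181 + 203.4 = 22.4 °C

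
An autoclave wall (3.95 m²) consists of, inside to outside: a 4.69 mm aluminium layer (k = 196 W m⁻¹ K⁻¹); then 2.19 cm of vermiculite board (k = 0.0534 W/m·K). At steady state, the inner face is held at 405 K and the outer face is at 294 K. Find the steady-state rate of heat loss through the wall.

Q = 1070 W

Resistance network (inner→outer):
  R_aluminium = L/(kA) = 0.00469/(196·3.95) = 6.058×10^-6 K/W
  R_vermiculite board = L/(kA) = 0.0219/(0.0534·3.95) = 0.1038 K/W
ΣR = 6.058×10^-6 + 0.1038 = 0.1038 K/W
Q = ΔT/ΣR = (405 K − 294 K)/0.1038 = 1070 W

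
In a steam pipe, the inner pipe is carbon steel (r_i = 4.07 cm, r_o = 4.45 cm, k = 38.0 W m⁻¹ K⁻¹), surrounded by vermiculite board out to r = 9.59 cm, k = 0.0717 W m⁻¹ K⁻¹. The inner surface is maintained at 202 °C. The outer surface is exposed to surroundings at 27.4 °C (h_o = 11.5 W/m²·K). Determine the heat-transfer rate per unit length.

Q' = 94.4 W/m

Series thermal resistances, inner to outer:
  R'_carbon steel = ln(0.0445/0.0407)/(2πk) = 0.08926/(2π·38.0) = 3.739×10^-4 m·K/W
  R'_vermiculite board = ln(0.0959/0.0445)/(2πk) = 0.7678/(2π·0.0717) = 1.704 m·K/W
  R'_conv,out = 1/(2πr h) = 1/(2π·0.0959·11.5) = 0.1443 m·K/W
ΣR = 3.739×10^-4 + 1.704 + 0.1443 = 1.849 m·K/W
Q' = ΔT/ΣR = (202 °C − 27.4 °C)/1.849 = 94.4 W/m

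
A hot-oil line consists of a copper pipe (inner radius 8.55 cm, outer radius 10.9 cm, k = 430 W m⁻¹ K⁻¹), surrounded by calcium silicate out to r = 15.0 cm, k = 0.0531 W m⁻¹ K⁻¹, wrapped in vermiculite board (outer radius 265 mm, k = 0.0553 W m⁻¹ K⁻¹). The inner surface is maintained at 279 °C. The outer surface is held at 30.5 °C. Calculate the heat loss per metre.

Treat each layer as a resistance in series:
  R'_copper = ln(0.109/0.0855)/(2πk) = 0.2428/(2π·430) = 8.988×10^-5 m·K/W
  R'_calcium silicate = ln(0.150/0.109)/(2πk) = 0.3193/(2π·0.0531) = 0.9570 m·K/W
  R'_vermiculite board = ln(0.265/0.150)/(2πk) = 0.5691/(2π·0.0553) = 1.638 m·K/W
ΣR = 8.988×10^-5 + 0.9570 + 1.638 = 2.595 m·K/W
Q' = ΔT/ΣR = (279 °C − 30.5 °C)/2.595 = 95.8 W/m

Q' = 95.8 W/m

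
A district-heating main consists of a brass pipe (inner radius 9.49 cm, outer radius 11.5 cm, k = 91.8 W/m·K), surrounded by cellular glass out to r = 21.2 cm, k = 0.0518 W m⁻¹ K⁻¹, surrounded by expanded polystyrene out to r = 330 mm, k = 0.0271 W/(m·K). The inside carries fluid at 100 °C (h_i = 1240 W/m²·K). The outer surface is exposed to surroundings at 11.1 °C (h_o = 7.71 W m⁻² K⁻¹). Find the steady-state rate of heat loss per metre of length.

Series thermal resistances, inner to outer:
  R'_conv,in = 1/(2πr h) = 1/(2π·0.0949·1240) = 0.001352 m·K/W
  R'_brass = ln(0.115/0.0949)/(2πk) = 0.1921/(2π·91.8) = 3.331×10^-4 m·K/W
  R'_cellular glass = ln(0.212/0.115)/(2πk) = 0.6117/(2π·0.0518) = 1.879 m·K/W
  R'_expanded polystyrene = ln(0.330/0.212)/(2πk) = 0.4425/(2π·0.0271) = 2.599 m·K/W
  R'_conv,out = 1/(2πr h) = 1/(2π·0.330·7.71) = 0.06255 m·K/W
ΣR = 0.001352 + 3.331×10^-4 + 1.879 + 2.599 + 0.06255 = 4.542 m·K/W
Q' = ΔT/ΣR = (100 °C − 11.1 °C)/4.542 = 19.6 W/m

Q' = 19.6 W/m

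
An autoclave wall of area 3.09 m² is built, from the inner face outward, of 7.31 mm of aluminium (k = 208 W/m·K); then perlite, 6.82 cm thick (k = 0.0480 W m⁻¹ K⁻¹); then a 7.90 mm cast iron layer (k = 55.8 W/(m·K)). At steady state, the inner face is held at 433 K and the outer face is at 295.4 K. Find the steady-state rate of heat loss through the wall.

Q = 299 W

Treat each layer as a resistance in series:
  R_aluminium = L/(kA) = 0.00731/(208·3.09) = 1.137×10^-5 K/W
  R_perlite = L/(kA) = 0.0682/(0.0480·3.09) = 0.4598 K/W
  R_cast iron = L/(kA) = 0.00790/(55.8·3.09) = 4.582×10^-5 K/W
ΣR = 1.137×10^-5 + 0.4598 + 4.582×10^-5 = 0.4599 K/W
Q = ΔT/ΣR = (433 K − 295.4 K)/0.4599 = 299 W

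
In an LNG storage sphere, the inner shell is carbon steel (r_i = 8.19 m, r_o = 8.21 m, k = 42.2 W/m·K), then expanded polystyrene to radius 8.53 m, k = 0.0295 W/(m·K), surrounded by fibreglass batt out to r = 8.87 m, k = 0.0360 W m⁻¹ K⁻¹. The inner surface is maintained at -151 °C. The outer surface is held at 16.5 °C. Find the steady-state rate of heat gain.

Q = 7520 W

Resistance network (inner→outer):
  R_carbon steel = (1/8.19 − 1/8.21)/(4πk) = 2.974×10^-4/(4π·42.2) = 5.609×10^-7 K/W
  R_expanded polystyrene = (1/8.21 − 1/8.53)/(4πk) = 0.004569/(4π·0.0295) = 0.01233 K/W
  R_fibreglass batt = (1/8.53 − 1/8.87)/(4πk) = 0.004494/(4π·0.0360) = 0.009933 K/W
ΣR = 5.609×10^-7 + 0.01233 + 0.009933 = 0.02226 K/W
Q = ΔT/ΣR = (-151 °C − 16.5 °C)/0.02226 = -7520 W
(Negative Q ⇒ heat flows inward; heat gain = 7520 W.)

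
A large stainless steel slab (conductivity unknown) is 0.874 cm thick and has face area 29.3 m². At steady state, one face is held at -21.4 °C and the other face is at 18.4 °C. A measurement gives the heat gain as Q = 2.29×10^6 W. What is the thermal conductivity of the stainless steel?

k = 17.2 W/m·K

ΣR = ΔT/Q = |-21.4 − 18.4|/2.29×10^6 = 1.738×10^-5 K/W
L/(kA) = 1.738×10^-5 ⇒ k = 0.00874/(1.738×10^-5·29.3) = 17.2 W/m·K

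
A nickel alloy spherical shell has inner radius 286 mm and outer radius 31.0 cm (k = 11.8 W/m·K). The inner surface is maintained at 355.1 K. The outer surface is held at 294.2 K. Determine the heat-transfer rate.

Q = 4πk·ΔT/(1/r₁ − 1/r₂) = 4π × 11.8 × 60.9 / (1/0.286 − 1/0.310) = 33400 W

Q = 33.4 kW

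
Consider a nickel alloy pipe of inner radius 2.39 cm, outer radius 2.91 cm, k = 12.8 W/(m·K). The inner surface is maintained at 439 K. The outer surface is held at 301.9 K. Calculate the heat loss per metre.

Q' = 56.0 kW/m

Q' = 2πk·ΔT/ln(r₂/r₁) = 2π × 12.8 × 137.1 / ln(0.0291/0.0239) = 56000 W/m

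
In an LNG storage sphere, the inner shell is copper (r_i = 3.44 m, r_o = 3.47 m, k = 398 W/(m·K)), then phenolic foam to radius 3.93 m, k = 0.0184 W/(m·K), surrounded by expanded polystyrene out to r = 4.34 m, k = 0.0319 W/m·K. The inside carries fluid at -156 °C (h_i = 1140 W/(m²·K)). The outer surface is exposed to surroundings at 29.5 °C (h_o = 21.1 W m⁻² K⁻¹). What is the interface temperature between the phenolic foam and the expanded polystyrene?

Series thermal resistances, inner to outer:
  R_conv,in = 1/(4πr²h) = 1/(4π·3.44²·1140) = 5.899×10^-6 K/W
  R_copper = (1/3.44 − 1/3.47)/(4πk) = 0.002513/(4π·398) = 5.025×10^-7 K/W
  R_phenolic foam = (1/3.47 − 1/3.93)/(4πk) = 0.03373/(4π·0.0184) = 0.1459 K/W
  R_expanded polystyrene = (1/3.93 − 1/4.34)/(4πk) = 0.02404/(4π·0.0319) = 0.05997 K/W
  R_conv,out = 1/(4πr²h) = 1/(4π·4.34²·21.1) = 2.002×10^-4 K/W
ΣR = 5.899×10^-6 + 5.025×10^-7 + 0.1459 + 0.05997 + 2.002×10^-4 = 0.2061 K/W
Q = ΔT/ΣR = (-156 °C − 29.5 °C)/0.2061 = -900.0 W
From the inner boundary to the phenolic foam/expanded polystyrene interface, ΣR_partial = 0.1459 K/W.
T_interface = T_in − Q·ΣR_partial = -156 °C − (-900.0)(0.1459) = -24.7 °C

T = -24.7 °C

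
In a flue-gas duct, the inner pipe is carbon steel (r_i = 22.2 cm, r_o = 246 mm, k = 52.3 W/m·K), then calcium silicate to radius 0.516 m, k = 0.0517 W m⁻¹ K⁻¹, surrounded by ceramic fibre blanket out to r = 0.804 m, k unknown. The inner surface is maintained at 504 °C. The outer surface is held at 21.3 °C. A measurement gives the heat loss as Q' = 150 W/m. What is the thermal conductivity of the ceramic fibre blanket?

ΣR = ΔT/Q' = |504 − 21.3|/150 = 3.218 m·K/W
Known resistances:
  R'_carbon steel = ln(0.246/0.222)/(2πk) = 0.1027/(2π·52.3) = 3.124×10^-4 m·K/W
  R'_calcium silicate = ln(0.516/0.246)/(2πk) = 0.7408/(2π·0.0517) = 2.280 m·K/W
R_ceramic fibre blanket = ΣR − ΣR_known = 3.218 − 2.280 = 0.9380 m·K/W
ln(r₂/r₁)/(2πk) = 0.9380 ⇒ k = 0.4435/(2π·0.9380) = 0.0753 W/m·K

k = 0.0753 W/m·K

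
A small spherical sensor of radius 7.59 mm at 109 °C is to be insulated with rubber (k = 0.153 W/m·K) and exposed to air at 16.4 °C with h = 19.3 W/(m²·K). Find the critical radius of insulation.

r_cr = 1.59 cm

For a sphere, r_cr = 2k_ins/h = 2·0.153/19.3 = 0.0159 m = 1.59 cm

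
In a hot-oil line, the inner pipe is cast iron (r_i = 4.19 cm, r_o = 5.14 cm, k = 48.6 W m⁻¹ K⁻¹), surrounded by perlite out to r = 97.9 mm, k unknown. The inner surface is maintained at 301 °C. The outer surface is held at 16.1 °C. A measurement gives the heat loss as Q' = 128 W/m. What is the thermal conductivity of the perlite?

ΣR = ΔT/Q' = |301 − 16.1|/128 = 2.226 m·K/W
Known resistances:
  R'_cast iron = ln(0.0514/0.0419)/(2πk) = 0.2044/(2π·48.6) = 6.692×10^-4 m·K/W
R_perlite = ΣR − ΣR_known = 2.226 − 6.692×10^-4 = 2.225 m·K/W
ln(r₂/r₁)/(2πk) = 2.225 ⇒ k = 0.6443/(2π·2.225) = 0.0461 W/m·K

k = 0.0461 W/m·K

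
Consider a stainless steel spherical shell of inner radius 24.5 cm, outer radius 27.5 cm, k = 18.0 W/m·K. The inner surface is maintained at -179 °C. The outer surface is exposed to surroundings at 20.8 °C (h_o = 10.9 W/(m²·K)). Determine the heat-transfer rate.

Resistance network (inner→outer):
  R_stainless steel = (1/0.245 − 1/0.275)/(4πk) = 0.4453/(4π·18.0) = 0.001969 K/W
  R_conv,out = 1/(4πr²h) = 1/(4π·0.275²·10.9) = 0.09654 K/W
ΣR = 0.001969 + 0.09654 = 0.09851 K/W
Q = ΔT/ΣR = (-179 °C − 20.8 °C)/0.09851 = -2030 W
(Negative Q ⇒ heat flows inward; heat gain = 2030 W.)

Q = 2030 W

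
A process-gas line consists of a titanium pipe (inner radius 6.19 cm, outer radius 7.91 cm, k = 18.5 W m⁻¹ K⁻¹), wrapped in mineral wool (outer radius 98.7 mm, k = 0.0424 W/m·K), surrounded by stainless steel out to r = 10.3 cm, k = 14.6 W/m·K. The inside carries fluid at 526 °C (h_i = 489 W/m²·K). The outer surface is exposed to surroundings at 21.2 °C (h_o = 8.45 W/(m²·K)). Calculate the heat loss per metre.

Treat each layer as a resistance in series:
  R'_conv,in = 1/(2πr h) = 1/(2π·0.0619·489) = 0.005258 m·K/W
  R'_titanium = ln(0.0791/0.0619)/(2πk) = 0.2452/(2π·18.5) = 0.002109 m·K/W
  R'_mineral wool = ln(0.0987/0.0791)/(2πk) = 0.2214/(2π·0.0424) = 0.8310 m·K/W
  R'_stainless steel = ln(0.103/0.0987)/(2πk) = 0.04264/(2π·14.6) = 4.649×10^-4 m·K/W
  R'_conv,out = 1/(2πr h) = 1/(2π·0.103·8.45) = 0.1829 m·K/W
ΣR = 0.005258 + 0.002109 + 0.8310 + 4.649×10^-4 + 0.1829 = 1.022 m·K/W
Q' = ΔT/ΣR = (526 °C − 21.2 °C)/1.022 = 494 W/m

Q' = 494 W/m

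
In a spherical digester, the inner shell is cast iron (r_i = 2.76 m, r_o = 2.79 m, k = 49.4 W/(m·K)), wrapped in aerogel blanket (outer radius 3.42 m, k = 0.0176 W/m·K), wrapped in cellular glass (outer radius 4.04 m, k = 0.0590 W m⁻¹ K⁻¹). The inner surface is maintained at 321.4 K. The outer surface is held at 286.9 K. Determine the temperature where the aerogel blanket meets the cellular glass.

T = 292.7 K

Treat each layer as a resistance in series:
  R_cast iron = (1/2.76 − 1/2.79)/(4πk) = 0.003896/(4π·49.4) = 6.276×10^-6 K/W
  R_aerogel blanket = (1/2.79 − 1/3.42)/(4πk) = 0.06603/(4π·0.0176) = 0.2985 K/W
  R_cellular glass = (1/3.42 − 1/4.04)/(4πk) = 0.04487/(4π·0.0590) = 0.06052 K/W
ΣR = 6.276×10^-6 + 0.2985 + 0.06052 = 0.3590 K/W
Q = ΔT/ΣR = (321.4 K − 286.9 K)/0.3590 = 96.10 W
From the inner boundary to the aerogel blanket/cellular glass interface, ΣR_partial = 0.2985 K/W.
T_interface = T_in − Q·ΣR_partial = 321.4 K − (96.10)(0.2985) = 292.7 K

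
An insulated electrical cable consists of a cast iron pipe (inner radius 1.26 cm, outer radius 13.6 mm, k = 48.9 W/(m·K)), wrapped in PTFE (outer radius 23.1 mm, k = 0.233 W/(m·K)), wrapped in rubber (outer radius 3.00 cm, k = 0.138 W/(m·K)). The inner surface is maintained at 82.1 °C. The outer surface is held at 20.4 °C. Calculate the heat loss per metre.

Q' = 93.0 W/m

Treat each layer as a resistance in series:
  R'_cast iron = ln(0.0136/0.0126)/(2πk) = 0.07637/(2π·48.9) = 2.486×10^-4 m·K/W
  R'_PTFE = ln(0.0231/0.0136)/(2πk) = 0.5298/(2π·0.233) = 0.3619 m·K/W
  R'_rubber = ln(0.0300/0.0231)/(2πk) = 0.2614/(2π·0.138) = 0.3014 m·K/W
ΣR = 2.486×10^-4 + 0.3619 + 0.3014 = 0.6635 m·K/W
Q' = ΔT/ΣR = (82.1 °C − 20.4 °C)/0.6635 = 93.0 W/m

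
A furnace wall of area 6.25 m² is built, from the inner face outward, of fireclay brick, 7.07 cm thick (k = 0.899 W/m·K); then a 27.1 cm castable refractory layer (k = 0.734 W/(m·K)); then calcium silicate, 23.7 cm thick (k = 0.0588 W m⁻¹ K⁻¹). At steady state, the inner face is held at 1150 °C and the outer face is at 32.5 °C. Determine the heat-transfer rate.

Treat each layer as a resistance in series:
  R_fireclay brick = L/(kA) = 0.0707/(0.899·6.25) = 0.01258 K/W
  R_castable refractory = L/(kA) = 0.271/(0.734·6.25) = 0.05907 K/W
  R_calcium silicate = L/(kA) = 0.237/(0.0588·6.25) = 0.6449 K/W
ΣR = 0.01258 + 0.05907 + 0.6449 = 0.7166 K/W
Q = ΔT/ΣR = (1150 °C − 32.5 °C)/0.7166 = 1560 W

Q = 1560 W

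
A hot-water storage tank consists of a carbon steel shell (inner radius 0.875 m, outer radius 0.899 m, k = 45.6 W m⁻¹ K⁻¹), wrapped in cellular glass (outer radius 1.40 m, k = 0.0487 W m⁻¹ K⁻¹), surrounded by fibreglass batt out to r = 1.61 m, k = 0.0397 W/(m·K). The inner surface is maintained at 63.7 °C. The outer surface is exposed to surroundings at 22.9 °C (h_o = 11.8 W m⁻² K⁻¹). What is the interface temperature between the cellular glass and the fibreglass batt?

Resistance network (inner→outer):
  R_carbon steel = (1/0.875 − 1/0.899)/(4πk) = 0.03051/(4π·45.6) = 5.324×10^-5 K/W
  R_cellular glass = (1/0.899 − 1/1.40)/(4πk) = 0.3981/(4π·0.0487) = 0.6504 K/W
  R_fibreglass batt = (1/1.40 − 1/1.61)/(4πk) = 0.09317/(4π·0.0397) = 0.1868 K/W
  R_conv,out = 1/(4πr²h) = 1/(4π·1.61²·11.8) = 0.002602 K/W
ΣR = 5.324×10^-5 + 0.6504 + 0.1868 + 0.002602 = 0.8399 K/W
Q = ΔT/ΣR = (63.7 °C − 22.9 °C)/0.8399 = 48.58 W
From the inner boundary to the cellular glass/fibreglass batt interface, ΣR_partial = 0.6505 K/W.
T_interface = T_in − Q·ΣR_partial = 63.7 °C − (48.58)(0.6505) = 32.1 °C

T = 32.1 °C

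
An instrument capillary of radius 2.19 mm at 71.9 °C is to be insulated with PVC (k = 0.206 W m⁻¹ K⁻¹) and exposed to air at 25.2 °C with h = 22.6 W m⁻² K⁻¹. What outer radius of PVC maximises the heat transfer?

r_cr = 0.912 cm

For a cylinder, r_cr = k_ins/h = 0.206/22.6 = 0.00912 m = 0.912 cm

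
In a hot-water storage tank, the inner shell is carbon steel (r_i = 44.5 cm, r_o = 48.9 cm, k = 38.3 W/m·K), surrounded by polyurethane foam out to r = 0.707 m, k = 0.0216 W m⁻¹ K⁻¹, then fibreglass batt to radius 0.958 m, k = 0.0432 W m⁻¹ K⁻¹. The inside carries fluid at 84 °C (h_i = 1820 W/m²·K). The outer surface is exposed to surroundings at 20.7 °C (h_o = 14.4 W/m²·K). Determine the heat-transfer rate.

Q = 21.0 W

Treat each layer as a resistance in series:
  R_conv,in = 1/(4πr²h) = 1/(4π·0.445²·1820) = 2.208×10^-4 K/W
  R_carbon steel = (1/0.445 − 1/0.489)/(4πk) = 0.2022/(4π·38.3) = 4.201×10^-4 K/W
  R_polyurethane foam = (1/0.489 − 1/0.707)/(4πk) = 0.6306/(4π·0.0216) = 2.323 K/W
  R_fibreglass batt = (1/0.707 − 1/0.958)/(4πk) = 0.3706/(4π·0.0432) = 0.6826 K/W
  R_conv,out = 1/(4πr²h) = 1/(4π·0.958²·14.4) = 0.006021 K/W
ΣR = 2.208×10^-4 + 4.201×10^-4 + 2.323 + 0.6826 + 0.006021 = 3.012 K/W
Q = ΔT/ΣR = (84 °C − 20.7 °C)/3.012 = 21.0 W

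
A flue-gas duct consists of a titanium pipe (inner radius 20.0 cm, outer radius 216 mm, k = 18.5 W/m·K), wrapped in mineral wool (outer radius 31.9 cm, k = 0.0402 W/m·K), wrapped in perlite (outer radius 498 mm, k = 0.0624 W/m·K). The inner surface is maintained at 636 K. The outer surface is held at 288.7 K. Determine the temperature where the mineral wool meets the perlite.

Series thermal resistances, inner to outer:
  R'_titanium = ln(0.216/0.200)/(2πk) = 0.07696/(2π·18.5) = 6.621×10^-4 m·K/W
  R'_mineral wool = ln(0.319/0.216)/(2πk) = 0.3899/(2π·0.0402) = 1.544 m·K/W
  R'_perlite = ln(0.498/0.319)/(2πk) = 0.4454/(2π·0.0624) = 1.136 m·K/W
ΣR = 6.621×10^-4 + 1.544 + 1.136 = 2.681 m·K/W
Q' = ΔT/ΣR = (636 K − 288.7 K)/2.681 = 129.5 W/m
From the inner boundary to the mineral wool/perlite interface, ΣR_partial = 1.545 m·K/W.
T_interface = T_in − Q'·ΣR_partial = 636 K − (129.5)(1.545) = 436 K

T = 436 K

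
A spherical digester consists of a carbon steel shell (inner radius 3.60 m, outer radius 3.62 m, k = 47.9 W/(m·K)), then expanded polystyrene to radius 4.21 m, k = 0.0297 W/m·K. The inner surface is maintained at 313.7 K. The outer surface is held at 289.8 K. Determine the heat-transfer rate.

Q = 230 W

Resistance network (inner→outer):
  R_carbon steel = (1/3.60 − 1/3.62)/(4πk) = 0.001535/(4π·47.9) = 2.550×10^-6 K/W
  R_expanded polystyrene = (1/3.62 − 1/4.21)/(4πk) = 0.03871/(4π·0.0297) = 0.1037 K/W
ΣR = 2.550×10^-6 + 0.1037 = 0.1037 K/W
Q = ΔT/ΣR = (313.7 K − 289.8 K)/0.1037 = 230 W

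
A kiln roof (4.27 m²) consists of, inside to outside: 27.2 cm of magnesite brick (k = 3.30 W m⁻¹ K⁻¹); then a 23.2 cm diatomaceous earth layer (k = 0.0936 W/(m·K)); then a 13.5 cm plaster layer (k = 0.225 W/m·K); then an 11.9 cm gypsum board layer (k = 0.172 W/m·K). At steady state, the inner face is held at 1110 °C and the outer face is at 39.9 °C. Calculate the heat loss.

Treat each layer as a resistance in series:
  R_magnesite brick = L/(kA) = 0.272/(3.30·4.27) = 0.01930 K/W
  R_diatomaceous earth = L/(kA) = 0.232/(0.0936·4.27) = 0.5805 K/W
  R_plaster = L/(kA) = 0.135/(0.225·4.27) = 0.1405 K/W
  R_gypsum board = L/(kA) = 0.119/(0.172·4.27) = 0.1620 K/W
ΣR = 0.01930 + 0.5805 + 0.1405 + 0.1620 = 0.9023 K/W
Q = ΔT/ΣR = (1110 °C − 39.9 °C)/0.9023 = 1190 W

Q = 1190 W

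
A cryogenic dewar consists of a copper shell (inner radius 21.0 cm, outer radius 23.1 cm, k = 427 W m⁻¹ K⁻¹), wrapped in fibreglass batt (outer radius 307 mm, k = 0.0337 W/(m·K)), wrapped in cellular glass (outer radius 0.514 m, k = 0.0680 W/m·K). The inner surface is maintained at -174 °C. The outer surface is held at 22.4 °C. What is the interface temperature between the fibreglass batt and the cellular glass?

T = -51.8 °C

Series thermal resistances, inner to outer:
  R_copper = (1/0.210 − 1/0.231)/(4πk) = 0.4329/(4π·427) = 8.068×10^-5 K/W
  R_fibreglass batt = (1/0.231 − 1/0.307)/(4πk) = 1.072/(4π·0.0337) = 2.531 K/W
  R_cellular glass = (1/0.307 − 1/0.514)/(4πk) = 1.312/(4π·0.0680) = 1.535 K/W
ΣR = 8.068×10^-5 + 2.531 + 1.535 = 4.066 K/W
Q = ΔT/ΣR = (-174 °C − 22.4 °C)/4.066 = -48.30 W
From the inner boundary to the fibreglass batt/cellular glass interface, ΣR_partial = 2.531 K/W.
T_interface = T_in − Q·ΣR_partial = -174 °C − (-48.30)(2.531) = -51.8 °C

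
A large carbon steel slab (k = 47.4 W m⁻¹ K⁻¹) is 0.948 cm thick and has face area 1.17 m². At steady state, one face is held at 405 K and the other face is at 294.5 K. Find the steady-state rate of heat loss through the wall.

Q = kA·ΔT/L = 47.4 × 1.17 × |405 K − 294.5 K| / 0.00948 = 6.46×10^5 W

Q = 646 kW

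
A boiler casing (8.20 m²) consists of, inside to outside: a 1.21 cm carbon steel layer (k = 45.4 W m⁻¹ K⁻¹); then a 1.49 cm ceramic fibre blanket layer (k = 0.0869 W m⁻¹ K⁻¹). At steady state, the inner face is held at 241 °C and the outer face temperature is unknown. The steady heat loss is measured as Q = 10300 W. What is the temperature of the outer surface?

Sum the resistances:
  R_carbon steel = L/(kA) = 0.0121/(45.4·8.20) = 3.250×10^-5 K/W
  R_ceramic fibre blanket = L/(kA) = 0.0149/(0.0869·8.20) = 0.02091 K/W
ΣR = 0.02094 K/W
ΔT = Q·ΣR = 10300 × 0.02094 = 215.7 K
Heat flows outward, so T_out = T_in − ΔT = 241 − 215.7 = 25.3 °C

T_out = 25.3 °C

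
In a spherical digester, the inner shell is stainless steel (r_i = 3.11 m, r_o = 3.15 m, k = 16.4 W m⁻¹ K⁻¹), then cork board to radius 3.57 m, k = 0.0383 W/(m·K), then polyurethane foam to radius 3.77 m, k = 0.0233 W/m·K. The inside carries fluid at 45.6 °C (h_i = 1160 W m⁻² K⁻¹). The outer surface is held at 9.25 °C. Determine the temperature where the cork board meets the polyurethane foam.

Treat each layer as a resistance in series:
  R_conv,in = 1/(4πr²h) = 1/(4π·3.11²·1160) = 7.093×10^-6 K/W
  R_stainless steel = (1/3.11 − 1/3.15)/(4πk) = 0.004083/(4π·16.4) = 1.981×10^-5 K/W
  R_cork board = (1/3.15 − 1/3.57)/(4πk) = 0.03735/(4π·0.0383) = 0.07760 K/W
  R_polyurethane foam = (1/3.57 − 1/3.77)/(4πk) = 0.01486/(4π·0.0233) = 0.05075 K/W
ΣR = 7.093×10^-6 + 1.981×10^-5 + 0.07760 + 0.05075 = 0.1284 K/W
Q = ΔT/ΣR = (45.6 °C − 9.25 °C)/0.1284 = 283.1 W
From the inner boundary to the cork board/polyurethane foam interface, ΣR_partial = 0.07763 K/W.
T_interface = T_in − Q·ΣR_partial = 45.6 °C − (283.1)(0.07763) = 23.6 °C

T = 23.6 °C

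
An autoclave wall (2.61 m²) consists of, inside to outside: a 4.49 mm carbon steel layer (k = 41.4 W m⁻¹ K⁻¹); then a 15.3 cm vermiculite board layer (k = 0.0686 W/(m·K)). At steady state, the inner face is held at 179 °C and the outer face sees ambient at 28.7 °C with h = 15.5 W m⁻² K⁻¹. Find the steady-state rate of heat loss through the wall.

Series thermal resistances, inner to outer:
  R_carbon steel = L/(kA) = 0.00449/(41.4·2.61) = 4.155×10^-5 K/W
  R_vermiculite board = L/(kA) = 0.153/(0.0686·2.61) = 0.8545 K/W
  R_conv,out = 1/(hA) = 1/(15.5·2.61) = 0.02472 K/W
ΣR = 4.155×10^-5 + 0.8545 + 0.02472 = 0.8793 K/W
Q = ΔT/ΣR = (179 °C − 28.7 °C)/0.8793 = 171 W

Q = 171 W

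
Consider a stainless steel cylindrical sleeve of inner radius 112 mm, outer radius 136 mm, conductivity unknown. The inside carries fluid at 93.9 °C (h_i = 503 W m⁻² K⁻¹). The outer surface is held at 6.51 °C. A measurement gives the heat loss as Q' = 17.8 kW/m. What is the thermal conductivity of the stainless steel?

ΣR = ΔT/Q' = |93.9 − 6.51|/17800 = 0.004910 m·K/W
Known resistances:
  R'_conv,in = 1/(2πr h) = 1/(2π·0.112·503) = 0.002825 m·K/W
R_stainless steel = ΣR − ΣR_known = 0.004910 − 0.002825 = 0.002085 m·K/W
ln(r₂/r₁)/(2πk) = 0.002085 ⇒ k = 0.1942/(2π·0.002085) = 14.8 W/m·K

k = 14.8 W/m·K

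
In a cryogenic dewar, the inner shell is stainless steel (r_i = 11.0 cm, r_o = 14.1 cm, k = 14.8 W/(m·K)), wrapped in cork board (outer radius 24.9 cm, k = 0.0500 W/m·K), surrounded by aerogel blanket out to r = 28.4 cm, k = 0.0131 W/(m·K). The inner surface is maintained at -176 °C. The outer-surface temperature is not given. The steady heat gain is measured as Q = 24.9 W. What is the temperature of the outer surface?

Sum the resistances:
  R_stainless steel = (1/0.110 − 1/0.141)/(4πk) = 1.999/(4π·14.8) = 0.01075 K/W
  R_cork board = (1/0.141 − 1/0.249)/(4πk) = 3.076/(4π·0.0500) = 4.896 K/W
  R_aerogel blanket = (1/0.249 − 1/0.284)/(4πk) = 0.4949/(4π·0.0131) = 3.007 K/W
ΣR = 7.913 K/W
ΔT = Q·ΣR = 24.9 × 7.913 = 197.0 K
Heat flows inward, so T_out = T_in + ΔT = -176 + 197.0 = 21.0 °C

T_out = 21.0 °C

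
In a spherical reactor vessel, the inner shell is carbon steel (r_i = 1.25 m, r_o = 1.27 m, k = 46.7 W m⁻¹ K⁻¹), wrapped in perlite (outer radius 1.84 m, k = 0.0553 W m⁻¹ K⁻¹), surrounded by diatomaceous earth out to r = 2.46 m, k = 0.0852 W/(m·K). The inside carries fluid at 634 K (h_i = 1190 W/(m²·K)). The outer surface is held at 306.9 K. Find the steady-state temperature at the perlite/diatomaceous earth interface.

T = 394 K

Resistance network (inner→outer):
  R_conv,in = 1/(4πr²h) = 1/(4π·1.25²·1190) = 4.280×10^-5 K/W
  R_carbon steel = (1/1.25 − 1/1.27)/(4πk) = 0.01260/(4π·46.7) = 2.147×10^-5 K/W
  R_perlite = (1/1.27 − 1/1.84)/(4πk) = 0.2439/(4π·0.0553) = 0.3510 K/W
  R_diatomaceous earth = (1/1.84 − 1/2.46)/(4πk) = 0.1370/(4π·0.0852) = 0.1279 K/W
ΣR = 4.280×10^-5 + 2.147×10^-5 + 0.3510 + 0.1279 = 0.4790 K/W
Q = ΔT/ΣR = (634 K − 306.9 K)/0.4790 = 682.9 W
From the inner boundary to the perlite/diatomaceous earth interface, ΣR_partial = 0.3511 K/W.
T_interface = T_in − Q·ΣR_partial = 634 K − (682.9)(0.3511) = 394 K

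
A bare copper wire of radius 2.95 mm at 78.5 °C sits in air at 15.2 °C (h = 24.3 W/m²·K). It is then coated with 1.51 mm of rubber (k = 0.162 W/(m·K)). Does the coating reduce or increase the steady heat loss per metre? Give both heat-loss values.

Critical radius for a cylinder: r_cr = k/h = 0.00667 m = 0.667 cm.
Outer radius after coating: r₂ = 0.00295 + 0.00151 = 0.00446 m.
Since r₁ < r_cr and r₂ ≤ r_cr, the coating moves toward the maximum at r_cr — heat loss rises.
Bare: R = 1/(2πr₁h) = 2.220 m·K/W; Q = 63.3/2.220 = 28.5 W/m.
Coated: R = R_cond + R_conv = 1.875 m·K/W; Q = 63.3/1.875 = 33.8 W/m.

increases: 28.5 → 33.8 W/m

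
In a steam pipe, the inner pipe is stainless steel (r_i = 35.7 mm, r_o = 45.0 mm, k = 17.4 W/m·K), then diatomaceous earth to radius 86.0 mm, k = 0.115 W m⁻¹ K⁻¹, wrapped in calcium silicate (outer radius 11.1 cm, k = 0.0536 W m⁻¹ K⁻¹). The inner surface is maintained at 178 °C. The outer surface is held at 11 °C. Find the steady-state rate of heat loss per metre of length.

Treat each layer as a resistance in series:
  R'_stainless steel = ln(0.0450/0.0357)/(2πk) = 0.2315/(2π·17.4) = 0.002118 m·K/W
  R'_diatomaceous earth = ln(0.0860/0.0450)/(2πk) = 0.6477/(2π·0.115) = 0.8964 m·K/W
  R'_calcium silicate = ln(0.111/0.0860)/(2πk) = 0.2552/(2π·0.0536) = 0.7577 m·K/W
ΣR = 0.002118 + 0.8964 + 0.7577 = 1.656 m·K/W
Q' = ΔT/ΣR = (178 °C − 11 °C)/1.656 = 101 W/m

Q' = 101 W/m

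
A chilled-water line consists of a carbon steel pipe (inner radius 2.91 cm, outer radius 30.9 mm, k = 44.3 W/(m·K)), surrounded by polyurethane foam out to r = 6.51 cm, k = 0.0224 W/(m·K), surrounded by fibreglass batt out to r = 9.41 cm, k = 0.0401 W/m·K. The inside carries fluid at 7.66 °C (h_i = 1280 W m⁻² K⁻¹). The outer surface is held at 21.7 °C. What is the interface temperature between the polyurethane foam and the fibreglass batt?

Resistance network (inner→outer):
  R'_conv,in = 1/(2πr h) = 1/(2π·0.0291·1280) = 0.004273 m·K/W
  R'_carbon steel = ln(0.0309/0.0291)/(2πk) = 0.06002/(2π·44.3) = 2.156×10^-4 m·K/W
  R'_polyurethane foam = ln(0.0651/0.0309)/(2πk) = 0.7452/(2π·0.0224) = 5.295 m·K/W
  R'_fibreglass batt = ln(0.0941/0.0651)/(2πk) = 0.3684/(2π·0.0401) = 1.462 m·K/W
ΣR = 0.004273 + 2.156×10^-4 + 5.295 + 1.462 = 6.761 m·K/W
Q' = ΔT/ΣR = (7.66 °C − 21.7 °C)/6.761 = -2.077 W/m
From the inner boundary to the polyurethane foam/fibreglass batt interface, ΣR_partial = 5.299 m·K/W.
T_interface = T_in − Q'·ΣR_partial = 7.66 °C − (-2.077)(5.299) = 18.7 °C

T = 18.7 °C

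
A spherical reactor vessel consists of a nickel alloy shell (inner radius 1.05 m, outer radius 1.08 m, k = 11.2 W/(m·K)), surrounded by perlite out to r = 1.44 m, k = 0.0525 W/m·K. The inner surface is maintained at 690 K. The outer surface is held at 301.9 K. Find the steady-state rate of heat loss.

Q = 1110 W

Series thermal resistances, inner to outer:
  R_nickel alloy = (1/1.05 − 1/1.08)/(4πk) = 0.02646/(4π·11.2) = 1.880×10^-4 K/W
  R_perlite = (1/1.08 − 1/1.44)/(4πk) = 0.2315/(4π·0.0525) = 0.3509 K/W
ΣR = 1.880×10^-4 + 0.3509 = 0.3511 K/W
Q = ΔT/ΣR = (690 K − 301.9 K)/0.3511 = 1110 W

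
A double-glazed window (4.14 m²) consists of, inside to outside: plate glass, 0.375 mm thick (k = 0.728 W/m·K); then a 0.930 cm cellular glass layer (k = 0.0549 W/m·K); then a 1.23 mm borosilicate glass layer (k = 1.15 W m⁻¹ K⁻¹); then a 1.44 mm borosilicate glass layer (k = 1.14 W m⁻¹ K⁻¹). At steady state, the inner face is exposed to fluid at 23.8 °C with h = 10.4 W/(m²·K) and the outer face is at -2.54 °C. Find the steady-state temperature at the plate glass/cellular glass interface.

T = 14.3 °C

Treat each layer as a resistance in series:
  R_conv,in = 1/(hA) = 1/(10.4·4.14) = 0.02323 K/W
  R_plate glass = L/(kA) = 3.75×10^-4/(0.728·4.14) = 1.244×10^-4 K/W
  R_cellular glass = L/(kA) = 0.00930/(0.0549·4.14) = 0.04092 K/W
  R_borosilicate glass = L/(kA) = 0.00123/(1.15·4.14) = 2.583×10^-4 K/W
  R_borosilicate glass = L/(kA) = 0.00144/(1.14·4.14) = 3.051×10^-4 K/W
ΣR = 0.02323 + 1.244×10^-4 + 0.04092 + 2.583×10^-4 + 3.051×10^-4 = 0.06484 K/W
Q = ΔT/ΣR = (23.8 °C − -2.54 °C)/0.06484 = 406.2 W
From the inner boundary to the plate glass/cellular glass interface, ΣR_partial = 0.02335 K/W.
T_interface = T_in − Q·ΣR_partial = 23.8 °C − (406.2)(0.02335) = 14.3 °C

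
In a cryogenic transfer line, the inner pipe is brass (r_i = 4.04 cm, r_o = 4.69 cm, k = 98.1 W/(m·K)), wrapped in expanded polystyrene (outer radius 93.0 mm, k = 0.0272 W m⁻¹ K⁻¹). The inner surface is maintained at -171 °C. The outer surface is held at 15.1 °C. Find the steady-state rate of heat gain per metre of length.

Series thermal resistances, inner to outer:
  R'_brass = ln(0.0469/0.0404)/(2πk) = 0.1492/(2π·98.1) = 2.420×10^-4 m·K/W
  R'_expanded polystyrene = ln(0.0930/0.0469)/(2πk) = 0.6846/(2π·0.0272) = 4.006 m·K/W
ΣR = 2.420×10^-4 + 4.006 = 4.006 m·K/W
Q' = ΔT/ΣR = (-171 °C − 15.1 °C)/4.006 = -46.5 W/m
(Negative Q' ⇒ heat flows inward; heat gain = 46.5 W/m.)

Q' = 46.5 W/m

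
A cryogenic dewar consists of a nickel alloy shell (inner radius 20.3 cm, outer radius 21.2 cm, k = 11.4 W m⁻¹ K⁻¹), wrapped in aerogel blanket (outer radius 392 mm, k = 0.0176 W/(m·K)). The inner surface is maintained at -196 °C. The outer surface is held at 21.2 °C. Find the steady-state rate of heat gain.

Resistance network (inner→outer):
  R_nickel alloy = (1/0.203 − 1/0.212)/(4πk) = 0.2091/(4π·11.4) = 0.001460 K/W
  R_aerogel blanket = (1/0.212 − 1/0.392)/(4πk) = 2.166/(4π·0.0176) = 9.793 K/W
ΣR = 0.001460 + 9.793 = 9.794 K/W
Q = ΔT/ΣR = (-196 °C − 21.2 °C)/9.794 = -22.2 W
(Negative Q ⇒ heat flows inward; heat gain = 22.2 W.)

Q = 22.2 W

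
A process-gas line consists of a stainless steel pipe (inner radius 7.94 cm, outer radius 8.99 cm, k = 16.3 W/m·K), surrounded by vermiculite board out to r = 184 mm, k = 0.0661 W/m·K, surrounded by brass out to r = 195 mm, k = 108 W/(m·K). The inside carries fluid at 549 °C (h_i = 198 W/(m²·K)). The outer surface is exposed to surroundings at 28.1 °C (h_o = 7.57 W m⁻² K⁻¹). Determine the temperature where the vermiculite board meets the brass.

Series thermal resistances, inner to outer:
  R'_conv,in = 1/(2πr h) = 1/(2π·0.0794·198) = 0.01012 m·K/W
  R'_stainless steel = ln(0.0899/0.0794)/(2πk) = 0.1242/(2π·16.3) = 0.001213 m·K/W
  R'_vermiculite board = ln(0.184/0.0899)/(2πk) = 0.7162/(2π·0.0661) = 1.725 m·K/W
  R'_brass = ln(0.195/0.184)/(2πk) = 0.05806/(2π·108) = 8.557×10^-5 m·K/W
  R'_conv,out = 1/(2πr h) = 1/(2π·0.195·7.57) = 0.1078 m·K/W
ΣR = 0.01012 + 0.001213 + 1.725 + 8.557×10^-5 + 0.1078 = 1.844 m·K/W
Q' = ΔT/ΣR = (549 °C − 28.1 °C)/1.844 = 282.5 W/m
From the inner boundary to the vermiculite board/brass interface, ΣR_partial = 1.736 m·K/W.
T_interface = T_in − Q'·ΣR_partial = 549 °C − (282.5)(1.736) = 58.6 °C

T = 58.6 °C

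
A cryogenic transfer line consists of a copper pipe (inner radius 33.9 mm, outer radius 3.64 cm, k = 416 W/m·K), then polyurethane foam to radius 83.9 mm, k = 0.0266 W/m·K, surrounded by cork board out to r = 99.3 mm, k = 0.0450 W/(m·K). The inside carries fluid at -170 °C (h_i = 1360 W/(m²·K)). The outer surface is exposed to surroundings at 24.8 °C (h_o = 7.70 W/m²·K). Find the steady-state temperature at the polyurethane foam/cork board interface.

T = -2.2 °C

Treat each layer as a resistance in series:
  R'_conv,in = 1/(2πr h) = 1/(2π·0.0339·1360) = 0.003452 m·K/W
  R'_copper = ln(0.0364/0.0339)/(2πk) = 0.07115/(2π·416) = 2.722×10^-5 m·K/W
  R'_polyurethane foam = ln(0.0839/0.0364)/(2πk) = 0.8351/(2π·0.0266) = 4.996 m·K/W
  R'_cork board = ln(0.0993/0.0839)/(2πk) = 0.1685/(2π·0.0450) = 0.5960 m·K/W
  R'_conv,out = 1/(2πr h) = 1/(2π·0.0993·7.70) = 0.2082 m·K/W
ΣR = 0.003452 + 2.722×10^-5 + 4.996 + 0.5960 + 0.2082 = 5.804 m·K/W
Q' = ΔT/ΣR = (-170 °C − 24.8 °C)/5.804 = -33.56 W/m
From the inner boundary to the polyurethane foam/cork board interface, ΣR_partial = 4.999 m·K/W.
T_interface = T_in − Q'·ΣR_partial = -170 °C − (-33.56)(4.999) = -2.2 °C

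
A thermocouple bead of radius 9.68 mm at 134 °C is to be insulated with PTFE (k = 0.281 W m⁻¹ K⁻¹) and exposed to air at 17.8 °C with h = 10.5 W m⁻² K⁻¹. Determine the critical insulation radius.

For a sphere, r_cr = 2k_ins/h = 2·0.281/10.5 = 0.0535 m = 5.35 cm

r_cr = 5.35 cm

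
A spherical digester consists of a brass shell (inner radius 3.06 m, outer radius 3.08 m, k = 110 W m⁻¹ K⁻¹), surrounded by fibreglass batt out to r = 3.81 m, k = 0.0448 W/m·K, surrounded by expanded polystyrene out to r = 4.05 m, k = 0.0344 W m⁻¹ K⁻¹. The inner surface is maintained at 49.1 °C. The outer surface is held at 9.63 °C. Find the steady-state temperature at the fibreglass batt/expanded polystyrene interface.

T = 19.3 °C

Series thermal resistances, inner to outer:
  R_brass = (1/3.06 − 1/3.08)/(4πk) = 0.002122/(4π·110) = 1.535×10^-6 K/W
  R_fibreglass batt = (1/3.08 − 1/3.81)/(4πk) = 0.06221/(4π·0.0448) = 0.1105 K/W
  R_expanded polystyrene = (1/3.81 − 1/4.05)/(4πk) = 0.01555/(4π·0.0344) = 0.03598 K/W
ΣR = 1.535×10^-6 + 0.1105 + 0.03598 = 0.1465 K/W
Q = ΔT/ΣR = (49.1 °C − 9.63 °C)/0.1465 = 269.4 W
From the inner boundary to the fibreglass batt/expanded polystyrene interface, ΣR_partial = 0.1105 K/W.
T_interface = T_in − Q·ΣR_partial = 49.1 °C − (269.4)(0.1105) = 19.3 °C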